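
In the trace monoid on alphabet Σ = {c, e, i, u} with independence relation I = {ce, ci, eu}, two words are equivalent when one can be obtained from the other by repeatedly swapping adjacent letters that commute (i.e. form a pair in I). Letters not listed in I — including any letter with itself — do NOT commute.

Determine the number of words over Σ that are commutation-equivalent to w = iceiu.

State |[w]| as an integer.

#0=i has no predecessor
#1=c has no predecessor
#2=e depends on [0:i]
#3=i depends on [2:e]
#4=u depends on [1:c, 3:i]
sources: [0:i, 1:c]
N(rest) = Σ N(rest − s) over sources s of rest; N(one piece) = 1:
  size 1 → [4]=1
  size 2 → [1,4]=1  [3,4]=1
  size 3 → [1,3,4]=2  [2,3,4]=1
  first=0(i) contributes 3
  first=1(c) contributes 1
|[w]| = 4

4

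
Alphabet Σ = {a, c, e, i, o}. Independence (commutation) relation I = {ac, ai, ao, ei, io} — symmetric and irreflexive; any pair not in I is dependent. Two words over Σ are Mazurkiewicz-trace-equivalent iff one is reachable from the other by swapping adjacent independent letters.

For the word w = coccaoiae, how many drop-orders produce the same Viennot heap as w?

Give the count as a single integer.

77

#0=c has no predecessor
#1=o depends on [0:c]
#2=c depends on [1:o]
#3=c depends on [2:c]
#4=a has no predecessor
#5=o depends on [3:c]
#6=i depends on [3:c]
#7=a depends on [4:a]
#8=e depends on [5:o, 7:a]
sources: [0:c, 4:a]
N(rest) = Σ N(rest − s) over sources s of rest; N(one piece) = 1:
  size 1 → [6]=1  [8]=1
  size 2 → [5,8]=1  [6,8]=2  [7,8]=1
  size 3 → [4,7,8]=1  [5,6,8]=3  [5,7,8]=2  [6,7,8]=3
  size 4 → [3,5,6,8]=3  [4,5,7,8]=3  [4,6,7,8]=4  [5,6,7,8]=8
  size 5 → [2,3,5,6,8]=3  [3,5,6,7,8]=11  [4,5,6,7,8]=15
  size 6 → [1,2,3,5,6,8]=3  [2,3,5,6,7,8]=14  [3,4,5,6,7,8]=26
  size 7 → [0,1,2,3,5,6,8]=3  [1,2,3,5,6,7,8]=17  [2,3,4,5,6,7,8]=40
  first=0(c) contributes 57
  first=4(a) contributes 20
|[w]| = 77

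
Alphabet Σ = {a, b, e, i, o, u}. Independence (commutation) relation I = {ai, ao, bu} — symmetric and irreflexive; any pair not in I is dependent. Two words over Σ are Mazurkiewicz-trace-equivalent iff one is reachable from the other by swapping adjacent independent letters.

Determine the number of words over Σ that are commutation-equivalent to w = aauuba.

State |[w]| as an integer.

piece 0:a — minimal
piece 1:a rests on {0:a}
piece 2:u rests on {1:a}
piece 3:u rests on {2:u}
piece 4:b rests on {1:a}
piece 5:a rests on {3:u, 4:b}
minimal pieces: {0:a}
ways to finish when only these pieces remain (= sum over removing one remaining piece with nothing left below it):
  1 left: {5}→1
  2 left: {3,5}→1  {4,5}→1
  3 left: {2,3,5}→1  {3,4,5}→2
  4 left: {2,3,4,5}→3
  placing 0:a first → 3 extensions

3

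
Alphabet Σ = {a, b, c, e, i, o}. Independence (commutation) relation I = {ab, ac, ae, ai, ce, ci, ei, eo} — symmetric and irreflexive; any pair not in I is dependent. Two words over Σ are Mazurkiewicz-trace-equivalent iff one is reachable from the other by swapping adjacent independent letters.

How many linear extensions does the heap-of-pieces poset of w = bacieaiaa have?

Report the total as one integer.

drop 0:b onto floor
drop 1:a onto floor
drop 2:c onto {0:b}
drop 3:i onto {0:b}
drop 4:e onto {0:b}
drop 5:a onto {1:a}
drop 6:i onto {3:i}
drop 7:a onto {5:a}
drop 8:a onto {7:a}
ground layer = {0:b, 1:a}
drop-orders for the pieces not yet dropped (sum over which currently-grounded one goes next):
  1 to go: {2} 1  {4} 1  {6} 1  {8} 1
  2 to go: {2,4} 2  {2,6} 2  {2,8} 2  {3,6} 1  {4,6} 2  {4,8} 2  {6,8} 2  {7,8} 1
  3 to go: {2,3,6} 3  {2,4,6} 6  {2,4,8} 6  {2,6,8} 6  {2,7,8} 3  {3,4,6} 3  {3,6,8} 3  {4,6,8} 6  {4,7,8} 3  {5,7,8} 1  {6,7,8} 3
  4 to go: {1,5,7,8} 1  {2,3,4,6} 12  {2,3,6,8} 12  {2,4,6,8} 24  {2,4,7,8} 12  {2,5,7,8} 4  {2,6,7,8} 12  {3,4,6,8} 12  {3,6,7,8} 6  {4,5,7,8} 4  {4,6,7,8} 12  {5,6,7,8} 4
  5 to go: {0,2,3,4,6} 12  {1,2,5,7,8} 5  {1,4,5,7,8} 5  {1,5,6,7,8} 5  {2,3,4,6,8} 60  {2,3,6,7,8} 30  {2,4,5,7,8} 20  {2,4,6,7,8} 60  {2,5,6,7,8} 20  {3,4,6,7,8} 30  {3,5,6,7,8} 10  {4,5,6,7,8} 20
  6 to go: {0,2,3,4,6,8} 72  {1,2,4,5,7,8} 30  {1,2,5,6,7,8} 30  {1,3,5,6,7,8} 15  {1,4,5,6,7,8} 30  {2,3,4,6,7,8} 180  {2,3,5,6,7,8} 60  {2,4,5,6,7,8} 120  {3,4,5,6,7,8} 60
  7 to go: {0,2,3,4,6,7,8} 252  {1,2,3,5,6,7,8} 105  {1,2,4,5,6,7,8} 210  {1,3,4,5,6,7,8} 105  {2,3,4,5,6,7,8} 420
  if 0:b drops first: 840 orders
  if 1:a drops first: 672 orders
heap linearizations: 1512

1512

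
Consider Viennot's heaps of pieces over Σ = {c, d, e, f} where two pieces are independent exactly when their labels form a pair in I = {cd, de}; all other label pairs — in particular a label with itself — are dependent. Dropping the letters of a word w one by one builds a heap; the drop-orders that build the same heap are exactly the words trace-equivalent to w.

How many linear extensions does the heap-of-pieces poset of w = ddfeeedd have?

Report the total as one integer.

10

#0=d has no predecessor
#1=d depends on [0:d]
#2=f depends on [1:d]
#3=e depends on [2:f]
#4=e depends on [3:e]
#5=e depends on [4:e]
#6=d depends on [2:f]
#7=d depends on [6:d]
sources: [0:d]
N(rest) = Σ N(rest − s) over sources s of rest; N(one piece) = 1:
  size 1 → [5]=1  [7]=1
  size 2 → [4,5]=1  [5,7]=2  [6,7]=1
  size 3 → [3,4,5]=1  [4,5,7]=3  [5,6,7]=3
  size 4 → [3,4,5,7]=4  [4,5,6,7]=6
  size 5 → [3,4,5,6,7]=10
  size 6 → [2,3,4,5,6,7]=10
  first=0(d) contributes 10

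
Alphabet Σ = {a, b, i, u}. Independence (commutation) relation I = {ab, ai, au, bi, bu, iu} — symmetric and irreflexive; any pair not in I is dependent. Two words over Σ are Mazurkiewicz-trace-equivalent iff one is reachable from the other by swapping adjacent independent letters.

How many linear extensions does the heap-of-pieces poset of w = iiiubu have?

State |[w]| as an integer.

60

drop 0:i onto floor
drop 1:i onto {0:i}
drop 2:i onto {1:i}
drop 3:u onto floor
drop 4:b onto floor
drop 5:u onto {3:u}
ground layer = {0:i, 3:u, 4:b}
drop-orders for the pieces not yet dropped (sum over which currently-grounded one goes next):
  1 to go: {2} 1  {4} 1  {5} 1
  2 to go: {1,2} 1  {2,4} 2  {2,5} 2  {3,5} 1  {4,5} 2
  3 to go: {0,1,2} 1  {1,2,4} 3  {1,2,5} 3  {2,3,5} 3  {2,4,5} 6  {3,4,5} 3
  4 to go: {0,1,2,4} 4  {0,1,2,5} 4  {1,2,3,5} 6  {1,2,4,5} 12  {2,3,4,5} 12
  if 0:i drops first: 30 orders
  if 3:u drops first: 20 orders
  if 4:b drops first: 10 orders
heap linearizations: 60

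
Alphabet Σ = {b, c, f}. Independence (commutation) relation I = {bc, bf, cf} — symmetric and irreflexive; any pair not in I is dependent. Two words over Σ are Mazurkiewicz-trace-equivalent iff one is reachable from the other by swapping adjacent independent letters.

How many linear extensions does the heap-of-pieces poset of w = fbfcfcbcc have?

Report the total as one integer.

drop 0:f onto floor
drop 1:b onto floor
drop 2:f onto {0:f}
drop 3:c onto floor
drop 4:f onto {2:f}
drop 5:c onto {3:c}
drop 6:b onto {1:b}
drop 7:c onto {5:c}
drop 8:c onto {7:c}
ground layer = {0:f, 1:b, 3:c}
drop-orders for the pieces not yet dropped (sum over which currently-grounded one goes next):
  1 to go: {4} 1  {6} 1  {8} 1
  2 to go: {1,6} 1  {2,4} 1  {4,6} 2  {4,8} 2  {6,8} 2  {7,8} 1
  3 to go: {0,2,4} 1  {1,4,6} 3  {1,6,8} 3  {2,4,6} 3  {2,4,8} 3  {4,6,8} 6  {4,7,8} 3  {5,7,8} 1  {6,7,8} 3
  4 to go: {0,2,4,6} 4  {0,2,4,8} 4  {1,2,4,6} 6  {1,4,6,8} 12  {1,6,7,8} 6  {2,4,6,8} 12  {2,4,7,8} 6  {3,5,7,8} 1  {4,5,7,8} 4  {4,6,7,8} 12  {5,6,7,8} 4
  5 to go: {0,1,2,4,6} 10  {0,2,4,6,8} 20  {0,2,4,7,8} 10  {1,2,4,6,8} 30  {1,4,6,7,8} 30  {1,5,6,7,8} 10  {2,4,5,7,8} 10  {2,4,6,7,8} 30  {3,4,5,7,8} 5  {3,5,6,7,8} 5  {4,5,6,7,8} 20
  6 to go: {0,1,2,4,6,8} 60  {0,2,4,5,7,8} 20  {0,2,4,6,7,8} 60  {1,2,4,6,7,8} 90  {1,3,5,6,7,8} 15  {1,4,5,6,7,8} 60  {2,3,4,5,7,8} 15  {2,4,5,6,7,8} 60  {3,4,5,6,7,8} 30
  7 to go: {0,1,2,4,6,7,8} 210  {0,2,3,4,5,7,8} 35  {0,2,4,5,6,7,8} 140  {1,2,4,5,6,7,8} 210  {1,3,4,5,6,7,8} 105  {2,3,4,5,6,7,8} 105
  if 0:f drops first: 420 orders
  if 1:b drops first: 280 orders
  if 3:c drops first: 560 orders
heap linearizations: 1260

1260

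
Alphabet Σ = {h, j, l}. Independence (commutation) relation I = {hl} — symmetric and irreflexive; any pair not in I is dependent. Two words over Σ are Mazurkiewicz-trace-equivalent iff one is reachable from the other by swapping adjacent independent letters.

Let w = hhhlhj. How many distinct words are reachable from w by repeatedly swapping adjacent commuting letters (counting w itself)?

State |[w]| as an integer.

0(h) covers ∅
1(h) covers 0:h
2(h) covers 1:h
3(l) covers ∅
4(h) covers 2:h
5(j) covers 3:l, 4:h
floor of heap: 0:h, 3:l
completions by unplaced set U, small U first (add the entries for U minus each lowest piece of U):
  |U|=1: {5}:1
  |U|=2: {3,5}:1  {4,5}:1
  |U|=3: {2,4,5}:1  {3,4,5}:2
  |U|=4: {1,2,4,5}:1  {2,3,4,5}:3
  start at 0(h): 4
  start at 3(l): 1
sum over floor = 5

5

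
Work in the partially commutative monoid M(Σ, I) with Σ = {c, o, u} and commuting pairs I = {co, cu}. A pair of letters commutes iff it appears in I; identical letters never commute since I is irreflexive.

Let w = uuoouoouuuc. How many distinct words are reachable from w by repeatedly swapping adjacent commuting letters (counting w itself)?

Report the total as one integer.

11

#0=u has no predecessor
#1=u depends on [0:u]
#2=o depends on [1:u]
#3=o depends on [2:o]
#4=u depends on [3:o]
#5=o depends on [4:u]
#6=o depends on [5:o]
#7=u depends on [6:o]
#8=u depends on [7:u]
#9=u depends on [8:u]
#10=c has no predecessor
sources: [0:u, 10:c]
N(rest) = Σ N(rest − s) over sources s of rest; N(one piece) = 1:
  size 1 → [9]=1  [10]=1
  size 2 → [8,9]=1  [9,10]=2
  size 3 → [7,8,9]=1  [8,9,10]=3
  size 4 → [6,7,8,9]=1  [7,8,9,10]=4
  size 5 → [5,6,7,8,9]=1  [6,7,8,9,10]=5
  size 6 → [4,5,6,7,8,9]=1  [5,6,7,8,9,10]=6
  size 7 → [3,4,5,6,7,8,9]=1  [4,5,6,7,8,9,10]=7
  size 8 → [2,3,4,5,6,7,8,9]=1  [3,4,5,6,7,8,9,10]=8
  size 9 → [1,2,3,4,5,6,7,8,9]=1  [2,3,4,5,6,7,8,9,10]=9
  first=0(u) contributes 10
  first=10(c) contributes 1
|[w]| = 11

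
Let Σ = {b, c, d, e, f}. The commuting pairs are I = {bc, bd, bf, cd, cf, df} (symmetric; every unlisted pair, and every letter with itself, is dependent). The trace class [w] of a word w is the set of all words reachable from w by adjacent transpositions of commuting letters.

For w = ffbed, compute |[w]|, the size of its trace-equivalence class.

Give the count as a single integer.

3

drop 0:f onto floor
drop 1:f onto {0:f}
drop 2:b onto floor
drop 3:e onto {1:f, 2:b}
drop 4:d onto {3:e}
ground layer = {0:f, 2:b}
drop-orders for the pieces not yet dropped (sum over which currently-grounded one goes next):
  1 to go: {4} 1
  2 to go: {3,4} 1
  3 to go: {1,3,4} 1  {2,3,4} 1
  if 0:f drops first: 2 orders
  if 2:b drops first: 1 orders
heap linearizations: 3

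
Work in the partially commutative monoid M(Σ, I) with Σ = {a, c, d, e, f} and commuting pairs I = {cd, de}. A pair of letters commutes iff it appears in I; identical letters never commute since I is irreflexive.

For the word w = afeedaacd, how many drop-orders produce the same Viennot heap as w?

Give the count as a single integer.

6

0(a) covers ∅
1(f) covers 0:a
2(e) covers 1:f
3(e) covers 2:e
4(d) covers 1:f
5(a) covers 3:e, 4:d
6(a) covers 5:a
7(c) covers 6:a
8(d) covers 6:a
floor of heap: 0:a
completions by unplaced set U, small U first (add the entries for U minus each lowest piece of U):
  |U|=1: {7}:1  {8}:1
  |U|=2: {7,8}:2
  |U|=3: {6,7,8}:2
  |U|=4: {5,6,7,8}:2
  |U|=5: {3,5,6,7,8}:2  {4,5,6,7,8}:2
  |U|=6: {2,3,5,6,7,8}:2  {3,4,5,6,7,8}:4
  |U|=7: {2,3,4,5,6,7,8}:6
  start at 0(a): 6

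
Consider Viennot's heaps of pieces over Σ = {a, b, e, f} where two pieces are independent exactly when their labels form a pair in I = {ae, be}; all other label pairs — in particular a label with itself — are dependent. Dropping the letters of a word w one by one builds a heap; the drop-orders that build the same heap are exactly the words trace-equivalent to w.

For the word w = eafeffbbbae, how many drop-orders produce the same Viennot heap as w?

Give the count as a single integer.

#0=e has no predecessor
#1=a has no predecessor
#2=f depends on [0:e, 1:a]
#3=e depends on [2:f]
#4=f depends on [3:e]
#5=f depends on [4:f]
#6=b depends on [5:f]
#7=b depends on [6:b]
#8=b depends on [7:b]
#9=a depends on [8:b]
#10=e depends on [5:f]
sources: [0:e, 1:a]
N(rest) = Σ N(rest − s) over sources s of rest; N(one piece) = 1:
  size 1 → [9]=1  [10]=1
  size 2 → [8,9]=1  [9,10]=2
  size 3 → [7,8,9]=1  [8,9,10]=3
  size 4 → [6,7,8,9]=1  [7,8,9,10]=4
  size 5 → [6,7,8,9,10]=5
  size 6 → [5,6,7,8,9,10]=5
  size 7 → [4,5,6,7,8,9,10]=5
  size 8 → [3,4,5,6,7,8,9,10]=5
  size 9 → [2,3,4,5,6,7,8,9,10]=5
  first=0(e) contributes 5
  first=1(a) contributes 5
|[w]| = 10

10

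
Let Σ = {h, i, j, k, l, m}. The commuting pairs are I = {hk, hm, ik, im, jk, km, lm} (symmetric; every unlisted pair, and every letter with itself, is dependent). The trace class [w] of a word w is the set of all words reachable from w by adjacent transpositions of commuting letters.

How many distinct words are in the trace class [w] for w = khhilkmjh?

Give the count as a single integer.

drop 0:k onto floor
drop 1:h onto floor
drop 2:h onto {1:h}
drop 3:i onto {2:h}
drop 4:l onto {0:k, 3:i}
drop 5:k onto {4:l}
drop 6:m onto floor
drop 7:j onto {4:l, 6:m}
drop 8:h onto {7:j}
ground layer = {0:k, 1:h, 6:m}
drop-orders for the pieces not yet dropped (sum over which currently-grounded one goes next):
  1 to go: {5} 1  {8} 1
  2 to go: {5,8} 2  {7,8} 1
  3 to go: {5,7,8} 3  {6,7,8} 1
  4 to go: {4,5,7,8} 3  {5,6,7,8} 4
  5 to go: {0,4,5,7,8} 3  {3,4,5,7,8} 3  {4,5,6,7,8} 7
  6 to go: {0,3,4,5,7,8} 6  {0,4,5,6,7,8} 10  {2,3,4,5,7,8} 3  {3,4,5,6,7,8} 10
  7 to go: {0,2,3,4,5,7,8} 9  {0,3,4,5,6,7,8} 26  {1,2,3,4,5,7,8} 3  {2,3,4,5,6,7,8} 13
  if 0:k drops first: 16 orders
  if 1:h drops first: 48 orders
  if 6:m drops first: 12 orders
heap linearizations: 76

76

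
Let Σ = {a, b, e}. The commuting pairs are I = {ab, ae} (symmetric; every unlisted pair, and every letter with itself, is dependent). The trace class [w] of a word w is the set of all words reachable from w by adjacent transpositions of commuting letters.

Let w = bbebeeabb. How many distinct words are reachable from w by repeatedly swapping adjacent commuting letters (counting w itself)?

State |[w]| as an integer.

9

piece 0:b — minimal
piece 1:b rests on {0:b}
piece 2:e rests on {1:b}
piece 3:b rests on {2:e}
piece 4:e rests on {3:b}
piece 5:e rests on {4:e}
piece 6:a — minimal
piece 7:b rests on {5:e}
piece 8:b rests on {7:b}
minimal pieces: {0:b, 6:a}
ways to finish when only these pieces remain (= sum over removing one remaining piece with nothing left below it):
  1 left: {6}→1  {8}→1
  2 left: {6,8}→2  {7,8}→1
  3 left: {5,7,8}→1  {6,7,8}→3
  4 left: {4,5,7,8}→1  {5,6,7,8}→4
  5 left: {3,4,5,7,8}→1  {4,5,6,7,8}→5
  6 left: {2,3,4,5,7,8}→1  {3,4,5,6,7,8}→6
  7 left: {1,2,3,4,5,7,8}→1  {2,3,4,5,6,7,8}→7
  placing 0:b first → 8 extensions
  placing 6:a first → 1 extensions
total linear extensions = 9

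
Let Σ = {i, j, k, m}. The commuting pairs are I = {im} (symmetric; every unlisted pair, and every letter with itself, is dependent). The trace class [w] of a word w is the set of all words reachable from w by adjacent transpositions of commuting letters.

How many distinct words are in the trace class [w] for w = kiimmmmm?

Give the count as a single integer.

drop 0:k onto floor
drop 1:i onto {0:k}
drop 2:i onto {1:i}
drop 3:m onto {0:k}
drop 4:m onto {3:m}
drop 5:m onto {4:m}
drop 6:m onto {5:m}
drop 7:m onto {6:m}
ground layer = {0:k}
drop-orders for the pieces not yet dropped (sum over which currently-grounded one goes next):
  1 to go: {2} 1  {7} 1
  2 to go: {1,2} 1  {2,7} 2  {6,7} 1
  3 to go: {1,2,7} 3  {2,6,7} 3  {5,6,7} 1
  4 to go: {1,2,6,7} 6  {2,5,6,7} 4  {4,5,6,7} 1
  5 to go: {1,2,5,6,7} 10  {2,4,5,6,7} 5  {3,4,5,6,7} 1
  6 to go: {1,2,4,5,6,7} 15  {2,3,4,5,6,7} 6
  if 0:k drops first: 21 orders

21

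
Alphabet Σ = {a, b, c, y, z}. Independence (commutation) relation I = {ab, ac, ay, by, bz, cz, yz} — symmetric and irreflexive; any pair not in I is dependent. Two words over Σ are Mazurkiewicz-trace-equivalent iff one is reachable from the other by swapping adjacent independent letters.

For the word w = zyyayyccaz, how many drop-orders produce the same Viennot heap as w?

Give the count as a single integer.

drop 0:z onto floor
drop 1:y onto floor
drop 2:y onto {1:y}
drop 3:a onto {0:z}
drop 4:y onto {2:y}
drop 5:y onto {4:y}
drop 6:c onto {5:y}
drop 7:c onto {6:c}
drop 8:a onto {3:a}
drop 9:z onto {8:a}
ground layer = {0:z, 1:y}
drop-orders for the pieces not yet dropped (sum over which currently-grounded one goes next):
  1 to go: {7} 1  {9} 1
  2 to go: {6,7} 1  {7,9} 2  {8,9} 1
  3 to go: {3,8,9} 1  {5,6,7} 1  {6,7,9} 3  {7,8,9} 3
  4 to go: {0,3,8,9} 1  {3,7,8,9} 4  {4,5,6,7} 1  {5,6,7,9} 4  {6,7,8,9} 6
  5 to go: {0,3,7,8,9} 5  {2,4,5,6,7} 1  {3,6,7,8,9} 10  {4,5,6,7,9} 5  {5,6,7,8,9} 10
  6 to go: {0,3,6,7,8,9} 15  {1,2,4,5,6,7} 1  {2,4,5,6,7,9} 6  {3,5,6,7,8,9} 20  {4,5,6,7,8,9} 15
  7 to go: {0,3,5,6,7,8,9} 35  {1,2,4,5,6,7,9} 7  {2,4,5,6,7,8,9} 21  {3,4,5,6,7,8,9} 35
  8 to go: {0,3,4,5,6,7,8,9} 70  {1,2,4,5,6,7,8,9} 28  {2,3,4,5,6,7,8,9} 56
  if 0:z drops first: 84 orders
  if 1:y drops first: 126 orders
heap linearizations: 210

210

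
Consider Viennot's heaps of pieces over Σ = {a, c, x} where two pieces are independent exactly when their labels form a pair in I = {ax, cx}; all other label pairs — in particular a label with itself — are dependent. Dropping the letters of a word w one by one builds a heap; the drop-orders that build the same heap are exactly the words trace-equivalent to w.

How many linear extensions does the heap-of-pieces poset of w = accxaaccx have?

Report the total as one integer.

36

piece 0:a — minimal
piece 1:c rests on {0:a}
piece 2:c rests on {1:c}
piece 3:x — minimal
piece 4:a rests on {2:c}
piece 5:a rests on {4:a}
piece 6:c rests on {5:a}
piece 7:c rests on {6:c}
piece 8:x rests on {3:x}
minimal pieces: {0:a, 3:x}
ways to finish when only these pieces remain (= sum over removing one remaining piece with nothing left below it):
  1 left: {7}→1  {8}→1
  2 left: {3,8}→1  {6,7}→1  {7,8}→2
  3 left: {3,7,8}→3  {5,6,7}→1  {6,7,8}→3
  4 left: {3,6,7,8}→6  {4,5,6,7}→1  {5,6,7,8}→4
  5 left: {2,4,5,6,7}→1  {3,5,6,7,8}→10  {4,5,6,7,8}→5
  6 left: {1,2,4,5,6,7}→1  {2,4,5,6,7,8}→6  {3,4,5,6,7,8}→15
  7 left: {0,1,2,4,5,6,7}→1  {1,2,4,5,6,7,8}→7  {2,3,4,5,6,7,8}→21
  placing 0:a first → 28 extensions
  placing 3:x first → 8 extensions
total linear extensions = 36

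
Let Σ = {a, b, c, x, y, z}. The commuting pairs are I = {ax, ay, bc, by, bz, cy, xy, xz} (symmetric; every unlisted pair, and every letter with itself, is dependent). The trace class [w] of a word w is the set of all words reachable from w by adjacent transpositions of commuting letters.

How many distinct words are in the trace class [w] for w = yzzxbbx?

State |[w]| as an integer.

35

drop 0:y onto floor
drop 1:z onto {0:y}
drop 2:z onto {1:z}
drop 3:x onto floor
drop 4:b onto {3:x}
drop 5:b onto {4:b}
drop 6:x onto {5:b}
ground layer = {0:y, 3:x}
drop-orders for the pieces not yet dropped (sum over which currently-grounded one goes next):
  1 to go: {2} 1  {6} 1
  2 to go: {1,2} 1  {2,6} 2  {5,6} 1
  3 to go: {0,1,2} 1  {1,2,6} 3  {2,5,6} 3  {4,5,6} 1
  4 to go: {0,1,2,6} 4  {1,2,5,6} 6  {2,4,5,6} 4  {3,4,5,6} 1
  5 to go: {0,1,2,5,6} 10  {1,2,4,5,6} 10  {2,3,4,5,6} 5
  if 0:y drops first: 15 orders
  if 3:x drops first: 20 orders
heap linearizations: 35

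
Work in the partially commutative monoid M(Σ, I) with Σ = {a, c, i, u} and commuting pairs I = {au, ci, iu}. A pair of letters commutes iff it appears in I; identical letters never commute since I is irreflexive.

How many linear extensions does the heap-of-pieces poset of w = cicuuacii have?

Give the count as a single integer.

69

piece 0:c — minimal
piece 1:i — minimal
piece 2:c rests on {0:c}
piece 3:u rests on {2:c}
piece 4:u rests on {3:u}
piece 5:a rests on {1:i, 2:c}
piece 6:c rests on {4:u, 5:a}
piece 7:i rests on {5:a}
piece 8:i rests on {7:i}
minimal pieces: {0:c, 1:i}
ways to finish when only these pieces remain (= sum over removing one remaining piece with nothing left below it):
  1 left: {6}→1  {8}→1
  2 left: {4,6}→1  {6,8}→2  {7,8}→1
  3 left: {3,4,6}→1  {4,6,8}→3  {6,7,8}→3
  4 left: {3,4,6,8}→4  {4,6,7,8}→6  {5,6,7,8}→3
  5 left: {1,5,6,7,8}→3  {3,4,6,7,8}→10  {4,5,6,7,8}→9
  6 left: {1,4,5,6,7,8}→12  {3,4,5,6,7,8}→19
  7 left: {1,3,4,5,6,7,8}→31  {2,3,4,5,6,7,8}→19
  placing 0:c first → 50 extensions
  placing 1:i first → 19 extensions
total linear extensions = 69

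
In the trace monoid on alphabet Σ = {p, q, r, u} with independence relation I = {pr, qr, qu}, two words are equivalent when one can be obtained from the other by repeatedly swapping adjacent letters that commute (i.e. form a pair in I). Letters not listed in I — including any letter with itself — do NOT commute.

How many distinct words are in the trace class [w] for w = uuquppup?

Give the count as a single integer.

4

#0=u has no predecessor
#1=u depends on [0:u]
#2=q has no predecessor
#3=u depends on [1:u]
#4=p depends on [2:q, 3:u]
#5=p depends on [4:p]
#6=u depends on [5:p]
#7=p depends on [6:u]
sources: [0:u, 2:q]
N(rest) = Σ N(rest − s) over sources s of rest; N(one piece) = 1:
  size 1 → [7]=1
  size 2 → [6,7]=1
  size 3 → [5,6,7]=1
  size 4 → [4,5,6,7]=1
  size 5 → [2,4,5,6,7]=1  [3,4,5,6,7]=1
  size 6 → [1,3,4,5,6,7]=1  [2,3,4,5,6,7]=2
  first=0(u) contributes 3
  first=2(q) contributes 1
|[w]| = 4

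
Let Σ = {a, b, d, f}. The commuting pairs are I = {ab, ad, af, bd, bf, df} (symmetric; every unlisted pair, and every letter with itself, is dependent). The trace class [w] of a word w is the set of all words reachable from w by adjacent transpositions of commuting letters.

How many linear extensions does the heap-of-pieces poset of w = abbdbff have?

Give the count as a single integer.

#0=a has no predecessor
#1=b has no predecessor
#2=b depends on [1:b]
#3=d has no predecessor
#4=b depends on [2:b]
#5=f has no predecessor
#6=f depends on [5:f]
sources: [0:a, 1:b, 3:d, 5:f]
N(rest) = Σ N(rest − s) over sources s of rest; N(one piece) = 1:
  size 1 → [0]=1  [3]=1  [4]=1  [6]=1
  size 2 → [0,3]=2  [0,4]=2  [0,6]=2  [2,4]=1  [3,4]=2  [3,6]=2  [4,6]=2  [5,6]=1
  size 3 → [0,2,4]=3  [0,3,4]=6  [0,3,6]=6  [0,4,6]=6  [0,5,6]=3  [1,2,4]=1  [2,3,4]=3  [2,4,6]=3  [3,4,6]=6  [3,5,6]=3  [4,5,6]=3
  size 4 → [0,1,2,4]=4  [0,2,3,4]=12  [0,2,4,6]=12  [0,3,4,6]=24  [0,3,5,6]=12  [0,4,5,6]=12  [1,2,3,4]=4  [1,2,4,6]=4  [2,3,4,6]=12  [2,4,5,6]=6  [3,4,5,6]=12
  size 5 → [0,1,2,3,4]=20  [0,1,2,4,6]=20  [0,2,3,4,6]=60  [0,2,4,5,6]=30  [0,3,4,5,6]=60  [1,2,3,4,6]=20  [1,2,4,5,6]=10  [2,3,4,5,6]=30
  first=0(a) contributes 60
  first=1(b) contributes 180
  first=3(d) contributes 60
  first=5(f) contributes 120
|[w]| = 420

420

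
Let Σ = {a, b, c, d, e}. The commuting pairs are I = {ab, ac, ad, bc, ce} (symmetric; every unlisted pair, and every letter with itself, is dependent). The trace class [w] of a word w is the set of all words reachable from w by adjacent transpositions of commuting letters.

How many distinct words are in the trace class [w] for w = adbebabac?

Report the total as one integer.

#0=a has no predecessor
#1=d has no predecessor
#2=b depends on [1:d]
#3=e depends on [0:a, 2:b]
#4=b depends on [3:e]
#5=a depends on [3:e]
#6=b depends on [4:b]
#7=a depends on [5:a]
#8=c depends on [1:d]
sources: [0:a, 1:d]
N(rest) = Σ N(rest − s) over sources s of rest; N(one piece) = 1:
  size 1 → [6]=1  [7]=1  [8]=1
  size 2 → [4,6]=1  [5,7]=1  [6,7]=2  [6,8]=2  [7,8]=2
  size 3 → [4,6,7]=3  [4,6,8]=3  [5,6,7]=3  [5,7,8]=3  [6,7,8]=6
  size 4 → [4,5,6,7]=6  [4,6,7,8]=12  [5,6,7,8]=12
  size 5 → [3,4,5,6,7]=6  [4,5,6,7,8]=30
  size 6 → [0,3,4,5,6,7]=6  [2,3,4,5,6,7]=6  [3,4,5,6,7,8]=36
  size 7 → [0,2,3,4,5,6,7]=12  [0,3,4,5,6,7,8]=42  [2,3,4,5,6,7,8]=42
  first=0(a) contributes 42
  first=1(d) contributes 96
|[w]| = 138

138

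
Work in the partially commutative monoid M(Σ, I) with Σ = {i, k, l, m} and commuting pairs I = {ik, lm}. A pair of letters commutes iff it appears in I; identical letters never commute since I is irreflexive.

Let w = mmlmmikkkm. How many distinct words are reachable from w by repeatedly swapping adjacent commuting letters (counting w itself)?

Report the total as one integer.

20

drop 0:m onto floor
drop 1:m onto {0:m}
drop 2:l onto floor
drop 3:m onto {1:m}
drop 4:m onto {3:m}
drop 5:i onto {2:l, 4:m}
drop 6:k onto {2:l, 4:m}
drop 7:k onto {6:k}
drop 8:k onto {7:k}
drop 9:m onto {5:i, 8:k}
ground layer = {0:m, 2:l}
drop-orders for the pieces not yet dropped (sum over which currently-grounded one goes next):
  1 to go: {9} 1
  2 to go: {5,9} 1  {8,9} 1
  3 to go: {5,8,9} 2  {7,8,9} 1
  4 to go: {5,7,8,9} 3  {6,7,8,9} 1
  5 to go: {5,6,7,8,9} 4
  6 to go: {2,5,6,7,8,9} 4  {4,5,6,7,8,9} 4
  7 to go: {2,4,5,6,7,8,9} 8  {3,4,5,6,7,8,9} 4
  8 to go: {1,3,4,5,6,7,8,9} 4  {2,3,4,5,6,7,8,9} 12
  if 0:m drops first: 16 orders
  if 2:l drops first: 4 orders
heap linearizations: 20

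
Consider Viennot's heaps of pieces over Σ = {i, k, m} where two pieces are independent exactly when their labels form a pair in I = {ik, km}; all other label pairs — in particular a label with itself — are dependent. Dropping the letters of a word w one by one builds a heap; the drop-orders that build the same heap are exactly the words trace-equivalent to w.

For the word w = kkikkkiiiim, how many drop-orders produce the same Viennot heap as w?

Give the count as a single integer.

#0=k has no predecessor
#1=k depends on [0:k]
#2=i has no predecessor
#3=k depends on [1:k]
#4=k depends on [3:k]
#5=k depends on [4:k]
#6=i depends on [2:i]
#7=i depends on [6:i]
#8=i depends on [7:i]
#9=i depends on [8:i]
#10=m depends on [9:i]
sources: [0:k, 2:i]
N(rest) = Σ N(rest − s) over sources s of rest; N(one piece) = 1:
  size 1 → [5]=1  [10]=1
  size 2 → [4,5]=1  [5,10]=2  [9,10]=1
  size 3 → [3,4,5]=1  [4,5,10]=3  [5,9,10]=3  [8,9,10]=1
  size 4 → [1,3,4,5]=1  [3,4,5,10]=4  [4,5,9,10]=6  [5,8,9,10]=4  [7,8,9,10]=1
  size 5 → [0,1,3,4,5]=1  [1,3,4,5,10]=5  [3,4,5,9,10]=10  [4,5,8,9,10]=10  [5,7,8,9,10]=5  [6,7,8,9,10]=1
  size 6 → [0,1,3,4,5,10]=6  [1,3,4,5,9,10]=15  [2,6,7,8,9,10]=1  [3,4,5,8,9,10]=20  [4,5,7,8,9,10]=15  [5,6,7,8,9,10]=6
  size 7 → [0,1,3,4,5,9,10]=21  [1,3,4,5,8,9,10]=35  [2,5,6,7,8,9,10]=7  [3,4,5,7,8,9,10]=35  [4,5,6,7,8,9,10]=21
  size 8 → [0,1,3,4,5,8,9,10]=56  [1,3,4,5,7,8,9,10]=70  [2,4,5,6,7,8,9,10]=28  [3,4,5,6,7,8,9,10]=56
  size 9 → [0,1,3,4,5,7,8,9,10]=126  [1,3,4,5,6,7,8,9,10]=126  [2,3,4,5,6,7,8,9,10]=84
  first=0(k) contributes 210
  first=2(i) contributes 252
|[w]| = 462

462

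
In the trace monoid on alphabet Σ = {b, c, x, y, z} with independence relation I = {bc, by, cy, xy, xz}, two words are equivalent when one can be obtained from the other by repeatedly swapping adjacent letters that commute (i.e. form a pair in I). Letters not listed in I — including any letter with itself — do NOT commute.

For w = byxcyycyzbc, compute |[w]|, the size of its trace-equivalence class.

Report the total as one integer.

140

0(b) covers ∅
1(y) covers ∅
2(x) covers 0:b
3(c) covers 2:x
4(y) covers 1:y
5(y) covers 4:y
6(c) covers 3:c
7(y) covers 5:y
8(z) covers 6:c, 7:y
9(b) covers 8:z
10(c) covers 8:z
floor of heap: 0:b, 1:y
completions by unplaced set U, small U first (add the entries for U minus each lowest piece of U):
  |U|=1: {9}:1  {10}:1
  |U|=2: {9,10}:2
  |U|=3: {8,9,10}:2
  |U|=4: {6,8,9,10}:2  {7,8,9,10}:2
  |U|=5: {3,6,8,9,10}:2  {5,7,8,9,10}:2  {6,7,8,9,10}:4
  |U|=6: {2,3,6,8,9,10}:2  {3,6,7,8,9,10}:6  {4,5,7,8,9,10}:2  {5,6,7,8,9,10}:6
  |U|=7: {0,2,3,6,8,9,10}:2  {1,4,5,7,8,9,10}:2  {2,3,6,7,8,9,10}:8  {3,5,6,7,8,9,10}:12  {4,5,6,7,8,9,10}:8
  |U|=8: {0,2,3,6,7,8,9,10}:10  {1,4,5,6,7,8,9,10}:10  {2,3,5,6,7,8,9,10}:20  {3,4,5,6,7,8,9,10}:20
  |U|=9: {0,2,3,5,6,7,8,9,10}:30  {1,3,4,5,6,7,8,9,10}:30  {2,3,4,5,6,7,8,9,10}:40
  start at 0(b): 70
  start at 1(y): 70
sum over floor = 140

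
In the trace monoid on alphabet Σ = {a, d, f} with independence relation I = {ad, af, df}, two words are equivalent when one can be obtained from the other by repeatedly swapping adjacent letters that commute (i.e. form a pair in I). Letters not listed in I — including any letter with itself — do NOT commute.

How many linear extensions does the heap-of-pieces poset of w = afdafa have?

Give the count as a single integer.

#0=a has no predecessor
#1=f has no predecessor
#2=d has no predecessor
#3=a depends on [0:a]
#4=f depends on [1:f]
#5=a depends on [3:a]
sources: [0:a, 1:f, 2:d]
N(rest) = Σ N(rest − s) over sources s of rest; N(one piece) = 1:
  size 1 → [2]=1  [4]=1  [5]=1
  size 2 → [1,4]=1  [2,4]=2  [2,5]=2  [3,5]=1  [4,5]=2
  size 3 → [0,3,5]=1  [1,2,4]=3  [1,4,5]=3  [2,3,5]=3  [2,4,5]=6  [3,4,5]=3
  size 4 → [0,2,3,5]=4  [0,3,4,5]=4  [1,2,4,5]=12  [1,3,4,5]=6  [2,3,4,5]=12
  first=0(a) contributes 30
  first=1(f) contributes 20
  first=2(d) contributes 10
|[w]| = 60

60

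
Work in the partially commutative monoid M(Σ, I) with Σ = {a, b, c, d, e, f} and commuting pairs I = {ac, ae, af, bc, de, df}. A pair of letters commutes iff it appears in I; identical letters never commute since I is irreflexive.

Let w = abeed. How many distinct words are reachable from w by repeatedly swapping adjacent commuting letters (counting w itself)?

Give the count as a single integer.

3

piece 0:a — minimal
piece 1:b rests on {0:a}
piece 2:e rests on {1:b}
piece 3:e rests on {2:e}
piece 4:d rests on {1:b}
minimal pieces: {0:a}
ways to finish when only these pieces remain (= sum over removing one remaining piece with nothing left below it):
  1 left: {3}→1  {4}→1
  2 left: {2,3}→1  {3,4}→2
  3 left: {2,3,4}→3
  placing 0:a first → 3 extensions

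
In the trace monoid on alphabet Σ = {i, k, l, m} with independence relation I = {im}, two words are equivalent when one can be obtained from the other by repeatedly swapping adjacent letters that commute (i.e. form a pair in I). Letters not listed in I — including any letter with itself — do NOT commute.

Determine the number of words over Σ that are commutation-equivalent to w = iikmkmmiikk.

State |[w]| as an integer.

#0=i has no predecessor
#1=i depends on [0:i]
#2=k depends on [1:i]
#3=m depends on [2:k]
#4=k depends on [3:m]
#5=m depends on [4:k]
#6=m depends on [5:m]
#7=i depends on [4:k]
#8=i depends on [7:i]
#9=k depends on [6:m, 8:i]
#10=k depends on [9:k]
sources: [0:i]
N(rest) = Σ N(rest − s) over sources s of rest; N(one piece) = 1:
  size 1 → [10]=1
  size 2 → [9,10]=1
  size 3 → [6,9,10]=1  [8,9,10]=1
  size 4 → [5,6,9,10]=1  [6,8,9,10]=2  [7,8,9,10]=1
  size 5 → [5,6,8,9,10]=3  [6,7,8,9,10]=3
  size 6 → [5,6,7,8,9,10]=6
  size 7 → [4,5,6,7,8,9,10]=6
  size 8 → [3,4,5,6,7,8,9,10]=6
  size 9 → [2,3,4,5,6,7,8,9,10]=6
  first=0(i) contributes 6

6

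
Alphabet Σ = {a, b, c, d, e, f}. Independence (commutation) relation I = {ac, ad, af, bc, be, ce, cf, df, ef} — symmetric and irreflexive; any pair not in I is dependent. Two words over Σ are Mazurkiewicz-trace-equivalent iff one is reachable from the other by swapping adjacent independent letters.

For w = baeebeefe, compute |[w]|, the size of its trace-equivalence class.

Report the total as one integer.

21

piece 0:b — minimal
piece 1:a rests on {0:b}
piece 2:e rests on {1:a}
piece 3:e rests on {2:e}
piece 4:b rests on {1:a}
piece 5:e rests on {3:e}
piece 6:e rests on {5:e}
piece 7:f rests on {4:b}
piece 8:e rests on {6:e}
minimal pieces: {0:b}
ways to finish when only these pieces remain (= sum over removing one remaining piece with nothing left below it):
  1 left: {7}→1  {8}→1
  2 left: {4,7}→1  {6,8}→1  {7,8}→2
  3 left: {4,7,8}→3  {5,6,8}→1  {6,7,8}→3
  4 left: {3,5,6,8}→1  {4,6,7,8}→6  {5,6,7,8}→4
  5 left: {2,3,5,6,8}→1  {3,5,6,7,8}→5  {4,5,6,7,8}→10
  6 left: {2,3,5,6,7,8}→6  {3,4,5,6,7,8}→15
  7 left: {2,3,4,5,6,7,8}→21
  placing 0:b first → 21 extensions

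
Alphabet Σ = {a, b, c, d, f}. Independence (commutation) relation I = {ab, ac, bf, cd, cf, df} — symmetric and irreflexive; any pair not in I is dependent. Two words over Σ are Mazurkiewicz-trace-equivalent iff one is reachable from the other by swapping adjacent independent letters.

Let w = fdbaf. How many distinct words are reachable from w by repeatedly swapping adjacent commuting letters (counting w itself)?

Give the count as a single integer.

7

#0=f has no predecessor
#1=d has no predecessor
#2=b depends on [1:d]
#3=a depends on [0:f, 1:d]
#4=f depends on [3:a]
sources: [0:f, 1:d]
N(rest) = Σ N(rest − s) over sources s of rest; N(one piece) = 1:
  size 1 → [2]=1  [4]=1
  size 2 → [2,4]=2  [3,4]=1
  size 3 → [0,3,4]=1  [2,3,4]=3
  first=0(f) contributes 3
  first=1(d) contributes 4
|[w]| = 7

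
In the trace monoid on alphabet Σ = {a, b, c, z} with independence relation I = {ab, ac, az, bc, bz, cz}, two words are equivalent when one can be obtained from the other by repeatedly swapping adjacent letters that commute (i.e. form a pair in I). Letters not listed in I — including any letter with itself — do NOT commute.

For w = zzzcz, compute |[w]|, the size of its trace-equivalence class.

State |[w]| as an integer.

0(z) covers ∅
1(z) covers 0:z
2(z) covers 1:z
3(c) covers ∅
4(z) covers 2:z
floor of heap: 0:z, 3:c
completions by unplaced set U, small U first (add the entries for U minus each lowest piece of U):
  |U|=1: {3}:1  {4}:1
  |U|=2: {2,4}:1  {3,4}:2
  |U|=3: {1,2,4}:1  {2,3,4}:3
  start at 0(z): 4
  start at 3(c): 1
sum over floor = 5

5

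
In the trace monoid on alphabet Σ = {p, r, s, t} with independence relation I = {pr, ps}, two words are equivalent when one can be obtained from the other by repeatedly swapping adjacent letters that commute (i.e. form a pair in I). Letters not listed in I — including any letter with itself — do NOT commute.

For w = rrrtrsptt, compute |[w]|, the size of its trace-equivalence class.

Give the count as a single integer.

piece 0:r — minimal
piece 1:r rests on {0:r}
piece 2:r rests on {1:r}
piece 3:t rests on {2:r}
piece 4:r rests on {3:t}
piece 5:s rests on {4:r}
piece 6:p rests on {3:t}
piece 7:t rests on {5:s, 6:p}
piece 8:t rests on {7:t}
minimal pieces: {0:r}
ways to finish when only these pieces remain (= sum over removing one remaining piece with nothing left below it):
  1 left: {8}→1
  2 left: {7,8}→1
  3 left: {5,7,8}→1  {6,7,8}→1
  4 left: {4,5,7,8}→1  {5,6,7,8}→2
  5 left: {4,5,6,7,8}→3
  6 left: {3,4,5,6,7,8}→3
  7 left: {2,3,4,5,6,7,8}→3
  placing 0:r first → 3 extensions

3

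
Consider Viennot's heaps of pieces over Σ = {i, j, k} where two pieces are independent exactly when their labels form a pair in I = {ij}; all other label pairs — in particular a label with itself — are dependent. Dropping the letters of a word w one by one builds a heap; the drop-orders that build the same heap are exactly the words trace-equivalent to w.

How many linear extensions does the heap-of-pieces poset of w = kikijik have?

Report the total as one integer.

0(k) covers ∅
1(i) covers 0:k
2(k) covers 1:i
3(i) covers 2:k
4(j) covers 2:k
5(i) covers 3:i
6(k) covers 4:j, 5:i
floor of heap: 0:k
completions by unplaced set U, small U first (add the entries for U minus each lowest piece of U):
  |U|=1: {6}:1
  |U|=2: {4,6}:1  {5,6}:1
  |U|=3: {3,5,6}:1  {4,5,6}:2
  |U|=4: {3,4,5,6}:3
  |U|=5: {2,3,4,5,6}:3
  start at 0(k): 3

3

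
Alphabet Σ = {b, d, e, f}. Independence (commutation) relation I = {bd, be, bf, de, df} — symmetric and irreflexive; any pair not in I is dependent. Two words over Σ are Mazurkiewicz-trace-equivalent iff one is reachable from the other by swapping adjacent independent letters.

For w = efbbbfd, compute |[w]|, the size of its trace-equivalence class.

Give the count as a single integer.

drop 0:e onto floor
drop 1:f onto {0:e}
drop 2:b onto floor
drop 3:b onto {2:b}
drop 4:b onto {3:b}
drop 5:f onto {1:f}
drop 6:d onto floor
ground layer = {0:e, 2:b, 6:d}
drop-orders for the pieces not yet dropped (sum over which currently-grounded one goes next):
  1 to go: {4} 1  {5} 1  {6} 1
  2 to go: {1,5} 1  {3,4} 1  {4,5} 2  {4,6} 2  {5,6} 2
  3 to go: {0,1,5} 1  {1,4,5} 3  {1,5,6} 3  {2,3,4} 1  {3,4,5} 3  {3,4,6} 3  {4,5,6} 6
  4 to go: {0,1,4,5} 4  {0,1,5,6} 4  {1,3,4,5} 6  {1,4,5,6} 12  {2,3,4,5} 4  {2,3,4,6} 4  {3,4,5,6} 12
  5 to go: {0,1,3,4,5} 10  {0,1,4,5,6} 20  {1,2,3,4,5} 10  {1,3,4,5,6} 30  {2,3,4,5,6} 20
  if 0:e drops first: 60 orders
  if 2:b drops first: 60 orders
  if 6:d drops first: 20 orders
heap linearizations: 140

140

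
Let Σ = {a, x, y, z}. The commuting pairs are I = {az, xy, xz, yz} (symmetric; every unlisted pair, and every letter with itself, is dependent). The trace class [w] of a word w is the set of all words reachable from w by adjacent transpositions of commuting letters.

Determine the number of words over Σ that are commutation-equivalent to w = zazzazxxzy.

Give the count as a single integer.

drop 0:z onto floor
drop 1:a onto floor
drop 2:z onto {0:z}
drop 3:z onto {2:z}
drop 4:a onto {1:a}
drop 5:z onto {3:z}
drop 6:x onto {4:a}
drop 7:x onto {6:x}
drop 8:z onto {5:z}
drop 9:y onto {4:a}
ground layer = {0:z, 1:a}
drop-orders for the pieces not yet dropped (sum over which currently-grounded one goes next):
  1 to go: {7} 1  {8} 1  {9} 1
  2 to go: {5,8} 1  {6,7} 1  {7,8} 2  {7,9} 2  {8,9} 2
  3 to go: {3,5,8} 1  {5,7,8} 3  {5,8,9} 3  {6,7,8} 3  {6,7,9} 3  {7,8,9} 6
  4 to go: {2,3,5,8} 1  {3,5,7,8} 4  {3,5,8,9} 4  {4,6,7,9} 3  {5,6,7,8} 6  {5,7,8,9} 12  {6,7,8,9} 12
  5 to go: {0,2,3,5,8} 1  {1,4,6,7,9} 3  {2,3,5,7,8} 5  {2,3,5,8,9} 5  {3,5,6,7,8} 10  {3,5,7,8,9} 20  {4,6,7,8,9} 15  {5,6,7,8,9} 30
  6 to go: {0,2,3,5,7,8} 6  {0,2,3,5,8,9} 6  {1,4,6,7,8,9} 18  {2,3,5,6,7,8} 15  {2,3,5,7,8,9} 30  {3,5,6,7,8,9} 60  {4,5,6,7,8,9} 45
  7 to go: {0,2,3,5,6,7,8} 21  {0,2,3,5,7,8,9} 42  {1,4,5,6,7,8,9} 63  {2,3,5,6,7,8,9} 105  {3,4,5,6,7,8,9} 105
  8 to go: {0,2,3,5,6,7,8,9} 168  {1,3,4,5,6,7,8,9} 168  {2,3,4,5,6,7,8,9} 210
  if 0:z drops first: 378 orders
  if 1:a drops first: 378 orders
heap linearizations: 756

756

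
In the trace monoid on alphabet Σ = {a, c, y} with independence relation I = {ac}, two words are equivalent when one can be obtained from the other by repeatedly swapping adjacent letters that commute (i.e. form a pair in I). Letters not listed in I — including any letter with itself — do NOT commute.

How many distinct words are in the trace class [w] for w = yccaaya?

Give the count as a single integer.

6

drop 0:y onto floor
drop 1:c onto {0:y}
drop 2:c onto {1:c}
drop 3:a onto {0:y}
drop 4:a onto {3:a}
drop 5:y onto {2:c, 4:a}
drop 6:a onto {5:y}
ground layer = {0:y}
drop-orders for the pieces not yet dropped (sum over which currently-grounded one goes next):
  1 to go: {6} 1
  2 to go: {5,6} 1
  3 to go: {2,5,6} 1  {4,5,6} 1
  4 to go: {1,2,5,6} 1  {2,4,5,6} 2  {3,4,5,6} 1
  5 to go: {1,2,4,5,6} 3  {2,3,4,5,6} 3
  if 0:y drops first: 6 orders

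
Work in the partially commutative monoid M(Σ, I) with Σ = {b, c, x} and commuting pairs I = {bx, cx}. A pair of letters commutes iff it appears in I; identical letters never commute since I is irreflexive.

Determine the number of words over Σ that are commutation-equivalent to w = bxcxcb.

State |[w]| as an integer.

piece 0:b — minimal
piece 1:x — minimal
piece 2:c rests on {0:b}
piece 3:x rests on {1:x}
piece 4:c rests on {2:c}
piece 5:b rests on {4:c}
minimal pieces: {0:b, 1:x}
ways to finish when only these pieces remain (= sum over removing one remaining piece with nothing left below it):
  1 left: {3}→1  {5}→1
  2 left: {1,3}→1  {3,5}→2  {4,5}→1
  3 left: {1,3,5}→3  {2,4,5}→1  {3,4,5}→3
  4 left: {0,2,4,5}→1  {1,3,4,5}→6  {2,3,4,5}→4
  placing 0:b first → 10 extensions
  placing 1:x first → 5 extensions
total linear extensions = 15

15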